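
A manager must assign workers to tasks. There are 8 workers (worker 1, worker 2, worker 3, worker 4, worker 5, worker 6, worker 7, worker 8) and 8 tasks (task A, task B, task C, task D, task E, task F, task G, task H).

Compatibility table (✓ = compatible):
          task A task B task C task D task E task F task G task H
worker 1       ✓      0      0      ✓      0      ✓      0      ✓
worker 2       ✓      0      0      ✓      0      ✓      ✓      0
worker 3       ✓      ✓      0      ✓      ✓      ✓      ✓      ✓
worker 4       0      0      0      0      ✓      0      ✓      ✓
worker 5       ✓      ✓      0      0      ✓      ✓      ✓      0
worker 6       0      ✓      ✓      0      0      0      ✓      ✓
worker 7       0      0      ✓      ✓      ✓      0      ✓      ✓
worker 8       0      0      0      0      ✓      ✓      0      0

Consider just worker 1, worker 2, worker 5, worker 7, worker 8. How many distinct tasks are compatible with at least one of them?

The union of neighbours of {worker 1, worker 2, worker 5, worker 7, worker 8} is {task A, task B, task C, task D, task E, task F, task G, task H}, which has 8 elements.
Since |N(S)| = 8 ≥ |S| = 5, Hall's condition holds for this subset.

8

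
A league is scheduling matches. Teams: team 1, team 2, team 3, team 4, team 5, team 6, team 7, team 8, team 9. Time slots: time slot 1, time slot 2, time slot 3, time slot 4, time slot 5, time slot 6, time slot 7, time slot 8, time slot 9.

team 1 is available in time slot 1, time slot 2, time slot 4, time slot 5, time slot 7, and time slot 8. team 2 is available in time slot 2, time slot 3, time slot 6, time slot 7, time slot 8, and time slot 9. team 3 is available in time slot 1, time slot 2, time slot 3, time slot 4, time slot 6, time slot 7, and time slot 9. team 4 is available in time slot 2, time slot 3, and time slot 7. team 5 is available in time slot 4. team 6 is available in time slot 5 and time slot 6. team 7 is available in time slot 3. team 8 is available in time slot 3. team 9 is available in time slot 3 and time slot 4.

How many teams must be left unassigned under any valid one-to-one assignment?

For example, pair team 1–time slot 5, team 2–time slot 8, team 3–time slot 7, team 4–time slot 2, team 5–time slot 4, team 6–time slot 6, team 7–time slot 3.
The set {team 5, team 7, team 8, team 9} has only 2 neighbours ({time slot 3, time slot 4}), so by Hall's theorem at most 7 of the 9 teams can be matched.
That matches 7 of the 9, leaving 2 unmatched; no matching can do better.

2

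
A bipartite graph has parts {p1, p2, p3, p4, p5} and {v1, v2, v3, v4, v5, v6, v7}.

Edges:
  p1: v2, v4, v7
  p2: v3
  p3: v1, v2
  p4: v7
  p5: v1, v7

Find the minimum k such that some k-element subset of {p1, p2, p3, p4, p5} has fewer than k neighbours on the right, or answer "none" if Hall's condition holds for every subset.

none

A matching saturating every left vertex exists, for instance p1→v4, p2→v3, p3→v2, p4→v7, p5→v1.
By Hall's marriage theorem, this means |N(S)| ≥ |S| for every subset S, so no violating subset exists.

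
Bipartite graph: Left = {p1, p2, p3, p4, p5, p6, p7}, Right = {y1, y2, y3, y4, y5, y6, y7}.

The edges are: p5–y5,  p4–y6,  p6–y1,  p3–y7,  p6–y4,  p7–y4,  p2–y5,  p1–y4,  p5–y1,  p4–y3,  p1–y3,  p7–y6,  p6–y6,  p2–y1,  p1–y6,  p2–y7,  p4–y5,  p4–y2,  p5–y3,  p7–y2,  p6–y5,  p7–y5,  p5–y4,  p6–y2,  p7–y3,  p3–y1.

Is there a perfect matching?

A valid assignment of size 7: p1→y3, p2→y5, p3→y7, p4→y2, p5→y1, p6→y4, p7→y6.
Every left vertex is matched, so this is a perfect matching.

Yes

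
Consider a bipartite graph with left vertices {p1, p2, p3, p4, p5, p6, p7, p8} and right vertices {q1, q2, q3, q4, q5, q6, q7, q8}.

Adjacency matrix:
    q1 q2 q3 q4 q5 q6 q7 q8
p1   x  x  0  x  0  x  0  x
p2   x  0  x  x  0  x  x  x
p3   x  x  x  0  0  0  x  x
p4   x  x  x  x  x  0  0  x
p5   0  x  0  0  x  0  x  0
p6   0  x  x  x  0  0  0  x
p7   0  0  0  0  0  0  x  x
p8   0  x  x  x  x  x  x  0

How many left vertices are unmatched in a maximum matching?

0

One maximum matching: p1–q1, p2–q4, p3–q3, p4–q8, p5–q5, p6–q2, p7–q7, p8–q6.
This saturates every left vertex, so 8 is the maximum.
That matches 8 of the 8, leaving 0 unmatched; no matching can do better.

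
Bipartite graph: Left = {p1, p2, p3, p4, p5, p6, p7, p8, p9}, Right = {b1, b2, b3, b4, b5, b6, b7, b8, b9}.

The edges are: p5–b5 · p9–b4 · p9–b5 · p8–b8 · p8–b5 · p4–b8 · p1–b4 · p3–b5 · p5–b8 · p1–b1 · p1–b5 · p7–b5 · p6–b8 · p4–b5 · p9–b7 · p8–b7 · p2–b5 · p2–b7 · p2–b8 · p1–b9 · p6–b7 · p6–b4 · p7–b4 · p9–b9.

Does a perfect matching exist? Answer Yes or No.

No

The set {p2, p3, p4, p5, p6, p7, p8} has only 4 neighbours ({b4, b5, b7, b8}), so by Hall's theorem at most 6 of the 9 left vertices can be matched.
Hence no matching covers every left vertex.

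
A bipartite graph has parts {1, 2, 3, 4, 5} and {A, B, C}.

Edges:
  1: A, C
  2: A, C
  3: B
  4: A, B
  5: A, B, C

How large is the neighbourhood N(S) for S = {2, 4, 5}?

3

The union of neighbours of {2, 4, 5} is {A, B, C}, which has 3 elements.
Since |N(S)| = 3 ≥ |S| = 3, Hall's condition holds for this subset.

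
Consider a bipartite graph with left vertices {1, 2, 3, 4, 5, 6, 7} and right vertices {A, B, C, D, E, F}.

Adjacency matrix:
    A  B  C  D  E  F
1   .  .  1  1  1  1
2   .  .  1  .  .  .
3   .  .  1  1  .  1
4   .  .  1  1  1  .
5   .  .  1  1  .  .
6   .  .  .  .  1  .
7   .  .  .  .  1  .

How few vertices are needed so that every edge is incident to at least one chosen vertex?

A maximum matching has 4 edges (e.g. 1–D, 2–C, 3–F, 4–E).
By König's theorem the minimum vertex cover has the same size. One such cover is {C, D, E, F}.

4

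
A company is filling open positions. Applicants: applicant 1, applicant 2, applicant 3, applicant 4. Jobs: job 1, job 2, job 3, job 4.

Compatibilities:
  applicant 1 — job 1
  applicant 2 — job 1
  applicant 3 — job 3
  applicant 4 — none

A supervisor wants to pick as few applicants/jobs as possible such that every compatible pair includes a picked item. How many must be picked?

2

A maximum matching has 2 edges (e.g. applicant 1–job 1, applicant 3–job 3).
By König's theorem the minimum vertex cover has the same size. One such cover is {applicant 3, job 1}.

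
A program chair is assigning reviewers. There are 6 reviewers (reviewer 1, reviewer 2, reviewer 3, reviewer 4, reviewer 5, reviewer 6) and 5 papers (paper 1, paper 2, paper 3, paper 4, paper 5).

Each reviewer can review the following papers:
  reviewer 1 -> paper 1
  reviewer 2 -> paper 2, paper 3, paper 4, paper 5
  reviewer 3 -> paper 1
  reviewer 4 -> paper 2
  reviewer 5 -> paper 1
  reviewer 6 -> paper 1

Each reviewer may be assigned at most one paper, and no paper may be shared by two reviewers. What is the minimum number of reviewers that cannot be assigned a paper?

3

For example, pair reviewer 1–paper 1, reviewer 2–paper 4, reviewer 4–paper 2.
The set {reviewer 1, reviewer 3, reviewer 5, reviewer 6} has only 1 neighbour ({paper 1}), so by Hall's theorem at most 3 of the 6 reviewers can be matched.
That matches 3 of the 6, leaving 3 unmatched; no matching can do better.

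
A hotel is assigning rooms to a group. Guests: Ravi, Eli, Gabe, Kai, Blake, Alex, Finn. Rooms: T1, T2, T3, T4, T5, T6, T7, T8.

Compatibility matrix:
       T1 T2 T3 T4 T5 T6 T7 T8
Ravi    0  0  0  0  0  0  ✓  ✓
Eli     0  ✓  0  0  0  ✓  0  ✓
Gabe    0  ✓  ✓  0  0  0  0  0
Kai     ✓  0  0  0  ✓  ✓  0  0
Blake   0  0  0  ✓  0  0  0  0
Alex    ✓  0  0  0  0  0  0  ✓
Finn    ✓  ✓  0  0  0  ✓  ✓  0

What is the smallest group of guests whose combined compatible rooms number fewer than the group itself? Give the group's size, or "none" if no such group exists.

none

A matching saturating every guest exists, for instance Ravi→T7, Eli→T6, Gabe→T3, Kai→T5, Blake→T4, Alex→T8, Finn→T2.
By Hall's marriage theorem, this means |N(S)| ≥ |S| for every subset S, so no violating subset exists.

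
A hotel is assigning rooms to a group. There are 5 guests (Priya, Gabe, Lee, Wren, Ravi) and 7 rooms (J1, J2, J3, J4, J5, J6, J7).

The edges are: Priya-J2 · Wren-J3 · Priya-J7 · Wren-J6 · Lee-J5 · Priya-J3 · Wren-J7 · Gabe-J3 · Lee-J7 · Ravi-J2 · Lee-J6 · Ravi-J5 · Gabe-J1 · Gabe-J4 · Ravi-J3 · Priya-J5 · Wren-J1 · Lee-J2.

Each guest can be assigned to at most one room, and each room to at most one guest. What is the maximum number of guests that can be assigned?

A valid assignment of size 5: Priya→J5, Gabe→J1, Lee→J6, Wren→J7, Ravi→J3.
This saturates every guest, so 5 is the maximum.

5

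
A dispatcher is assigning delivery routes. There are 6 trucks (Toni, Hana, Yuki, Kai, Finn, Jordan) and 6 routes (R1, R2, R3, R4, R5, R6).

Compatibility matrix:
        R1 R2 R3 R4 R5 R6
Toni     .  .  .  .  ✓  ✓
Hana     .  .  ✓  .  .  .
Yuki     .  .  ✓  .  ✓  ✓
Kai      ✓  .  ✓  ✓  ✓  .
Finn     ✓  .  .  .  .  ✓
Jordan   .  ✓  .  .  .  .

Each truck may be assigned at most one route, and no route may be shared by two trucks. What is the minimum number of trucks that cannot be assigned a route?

For example, pair Toni-R6, Hana-R3, Yuki-R5, Kai-R4, Finn-R1, Jordan-R2.
All 6 trucks are matched, so no larger matching exists.
That matches 6 of the 6, leaving 0 unmatched; no matching can do better.

0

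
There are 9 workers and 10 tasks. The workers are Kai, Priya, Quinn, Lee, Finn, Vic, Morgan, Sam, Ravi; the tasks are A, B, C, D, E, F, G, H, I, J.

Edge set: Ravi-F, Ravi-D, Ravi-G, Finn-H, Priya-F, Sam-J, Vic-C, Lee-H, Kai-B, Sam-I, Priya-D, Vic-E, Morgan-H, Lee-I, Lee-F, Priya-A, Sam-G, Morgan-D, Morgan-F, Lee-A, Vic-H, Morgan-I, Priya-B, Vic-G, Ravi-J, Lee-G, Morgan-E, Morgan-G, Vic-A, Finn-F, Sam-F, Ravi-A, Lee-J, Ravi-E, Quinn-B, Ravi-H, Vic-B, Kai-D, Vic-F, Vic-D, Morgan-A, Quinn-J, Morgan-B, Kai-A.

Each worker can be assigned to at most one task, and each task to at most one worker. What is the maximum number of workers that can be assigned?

9

For example, pair Kai–D, Priya–F, Quinn–B, Lee–A, Finn–H, Vic–C, Morgan–E, Sam–G, Ravi–J.
This saturates every worker, so 9 is the maximum.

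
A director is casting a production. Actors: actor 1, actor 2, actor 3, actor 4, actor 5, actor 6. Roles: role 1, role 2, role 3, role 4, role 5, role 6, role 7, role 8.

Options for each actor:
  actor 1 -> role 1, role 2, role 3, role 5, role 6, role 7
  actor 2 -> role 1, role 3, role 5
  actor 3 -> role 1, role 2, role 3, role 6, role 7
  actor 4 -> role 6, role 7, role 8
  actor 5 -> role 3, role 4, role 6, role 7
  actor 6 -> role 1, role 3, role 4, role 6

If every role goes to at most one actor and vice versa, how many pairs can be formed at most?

One maximum matching: actor 1-role 6, actor 2-role 5, actor 3-role 1, actor 4-role 8, actor 5-role 7, actor 6-role 3.
All 6 actors are matched, so no larger matching exists.

6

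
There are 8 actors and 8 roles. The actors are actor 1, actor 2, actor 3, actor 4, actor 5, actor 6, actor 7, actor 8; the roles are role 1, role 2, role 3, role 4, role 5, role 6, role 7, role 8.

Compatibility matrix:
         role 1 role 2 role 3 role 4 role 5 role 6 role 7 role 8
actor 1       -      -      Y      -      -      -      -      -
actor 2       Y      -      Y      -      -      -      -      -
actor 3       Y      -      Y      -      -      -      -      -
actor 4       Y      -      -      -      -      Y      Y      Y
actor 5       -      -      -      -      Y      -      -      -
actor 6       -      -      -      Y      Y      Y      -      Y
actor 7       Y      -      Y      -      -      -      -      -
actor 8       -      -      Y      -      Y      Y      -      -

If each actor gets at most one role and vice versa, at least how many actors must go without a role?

2

One maximum matching: actor 1–role 3, actor 2–role 1, actor 4–role 7, actor 5–role 5, actor 6–role 8, actor 8–role 6.
The set {actor 1, actor 2, actor 3, actor 7} has only 2 neighbours ({role 1, role 3}), so by Hall's theorem at most 6 of the 8 actors can be matched.
That matches 6 of the 8, leaving 2 unmatched; no matching can do better.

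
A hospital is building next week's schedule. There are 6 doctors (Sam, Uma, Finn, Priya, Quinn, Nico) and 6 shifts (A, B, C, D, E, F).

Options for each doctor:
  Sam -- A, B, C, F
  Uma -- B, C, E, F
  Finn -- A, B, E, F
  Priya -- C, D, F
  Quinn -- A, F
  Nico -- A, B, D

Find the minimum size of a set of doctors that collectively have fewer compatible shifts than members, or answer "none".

A matching saturating every doctor exists, for instance Sam→C, Uma→E, Finn→F, Priya→D, Quinn→A, Nico→B.
By Hall's marriage theorem, this means |N(S)| ≥ |S| for every subset S, so no violating subset exists.

none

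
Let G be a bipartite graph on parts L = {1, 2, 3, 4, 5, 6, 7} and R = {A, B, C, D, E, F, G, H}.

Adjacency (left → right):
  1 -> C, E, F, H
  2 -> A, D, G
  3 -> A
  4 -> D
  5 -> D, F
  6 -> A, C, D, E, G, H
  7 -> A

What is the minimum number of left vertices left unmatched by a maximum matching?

1

One maximum matching: 1-H, 2-G, 3-A, 4-D, 5-F, 6-E.
The set {3, 7} has only 1 neighbour ({A}), so by Hall's theorem at most 6 of the 7 left vertices can be matched.
That matches 6 of the 7, leaving 1 unmatched; no matching can do better.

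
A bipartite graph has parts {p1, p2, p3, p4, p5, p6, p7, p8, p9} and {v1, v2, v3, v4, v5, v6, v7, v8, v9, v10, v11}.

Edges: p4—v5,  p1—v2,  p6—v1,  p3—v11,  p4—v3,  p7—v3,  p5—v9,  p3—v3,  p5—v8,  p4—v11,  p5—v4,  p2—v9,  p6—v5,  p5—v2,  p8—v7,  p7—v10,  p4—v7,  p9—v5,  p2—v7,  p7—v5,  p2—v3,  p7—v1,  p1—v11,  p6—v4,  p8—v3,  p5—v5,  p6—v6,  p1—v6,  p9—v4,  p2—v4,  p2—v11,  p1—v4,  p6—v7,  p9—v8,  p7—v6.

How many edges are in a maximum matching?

A valid assignment of size 9: p1-v2, p2-v4, p3-v3, p4-v11, p5-v5, p6-v6, p7-v10, p8-v7, p9-v8.
All 9 left vertices are matched, so no larger matching exists.

9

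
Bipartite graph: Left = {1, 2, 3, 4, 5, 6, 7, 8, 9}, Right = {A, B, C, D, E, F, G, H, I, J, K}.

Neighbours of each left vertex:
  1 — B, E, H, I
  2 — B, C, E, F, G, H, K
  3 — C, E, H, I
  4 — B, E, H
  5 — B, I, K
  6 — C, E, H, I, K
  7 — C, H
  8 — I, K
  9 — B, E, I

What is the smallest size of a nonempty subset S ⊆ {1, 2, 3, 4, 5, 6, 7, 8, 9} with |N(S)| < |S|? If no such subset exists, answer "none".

7

Take S = {1, 3, 4, 5, 6, 7, 8}. Its neighbourhood is {B, C, E, H, I, K}, so |N(S)| = 6 < |S| = 7.
Every subset of size less than 7 has at least as many neighbours as members, so 7 is the minimum.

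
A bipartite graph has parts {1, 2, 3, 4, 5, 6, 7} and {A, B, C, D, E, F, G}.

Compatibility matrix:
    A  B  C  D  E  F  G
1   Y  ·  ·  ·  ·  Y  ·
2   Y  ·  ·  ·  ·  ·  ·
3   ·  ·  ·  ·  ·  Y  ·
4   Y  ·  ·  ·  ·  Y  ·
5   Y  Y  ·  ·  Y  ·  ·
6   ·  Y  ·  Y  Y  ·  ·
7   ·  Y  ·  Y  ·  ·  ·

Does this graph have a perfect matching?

No

The set {1, 2, 3, 4} has only 2 neighbours ({A, F}), so by Hall's theorem at most 5 of the 7 left vertices can be matched.
Hence no matching covers every left vertex.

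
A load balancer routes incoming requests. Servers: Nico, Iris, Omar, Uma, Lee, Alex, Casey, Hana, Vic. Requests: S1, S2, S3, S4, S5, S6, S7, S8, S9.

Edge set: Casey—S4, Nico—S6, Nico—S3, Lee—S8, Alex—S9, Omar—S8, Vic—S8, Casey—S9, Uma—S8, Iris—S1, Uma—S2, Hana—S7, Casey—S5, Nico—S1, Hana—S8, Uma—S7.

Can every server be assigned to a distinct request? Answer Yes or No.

The set {Omar, Lee, Vic} has only 1 neighbour ({S8}), so by Hall's theorem at most 7 of the 9 servers can be matched.
Hence no matching covers every server.

No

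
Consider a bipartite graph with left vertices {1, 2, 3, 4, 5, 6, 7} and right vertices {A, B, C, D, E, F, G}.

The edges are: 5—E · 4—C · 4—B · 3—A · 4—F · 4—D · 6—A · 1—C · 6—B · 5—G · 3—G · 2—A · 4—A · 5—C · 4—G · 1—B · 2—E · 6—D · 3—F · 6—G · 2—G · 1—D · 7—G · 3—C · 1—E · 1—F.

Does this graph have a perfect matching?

For example, pair 1→B, 2→E, 3→F, 4→A, 5→C, 6→D, 7→G.
Every left vertex is matched, so this is a perfect matching.

Yes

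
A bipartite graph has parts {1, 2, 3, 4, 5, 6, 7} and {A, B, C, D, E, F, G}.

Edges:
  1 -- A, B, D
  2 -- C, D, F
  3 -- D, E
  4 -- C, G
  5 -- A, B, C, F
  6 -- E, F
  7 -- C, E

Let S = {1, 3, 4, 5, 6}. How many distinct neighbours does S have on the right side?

7

The union of neighbours of {1, 3, 4, 5, 6} is {A, B, C, D, E, F, G}, which has 7 elements.
Since |N(S)| = 7 ≥ |S| = 5, Hall's condition holds for this subset.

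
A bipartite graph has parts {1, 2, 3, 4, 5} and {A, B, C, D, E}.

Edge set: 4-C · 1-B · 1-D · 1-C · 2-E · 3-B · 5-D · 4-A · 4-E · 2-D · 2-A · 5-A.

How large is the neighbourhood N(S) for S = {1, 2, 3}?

5

The union of neighbours of {1, 2, 3} is {A, B, C, D, E}, which has 5 elements.
Since |N(S)| = 5 ≥ |S| = 3, Hall's condition holds for this subset.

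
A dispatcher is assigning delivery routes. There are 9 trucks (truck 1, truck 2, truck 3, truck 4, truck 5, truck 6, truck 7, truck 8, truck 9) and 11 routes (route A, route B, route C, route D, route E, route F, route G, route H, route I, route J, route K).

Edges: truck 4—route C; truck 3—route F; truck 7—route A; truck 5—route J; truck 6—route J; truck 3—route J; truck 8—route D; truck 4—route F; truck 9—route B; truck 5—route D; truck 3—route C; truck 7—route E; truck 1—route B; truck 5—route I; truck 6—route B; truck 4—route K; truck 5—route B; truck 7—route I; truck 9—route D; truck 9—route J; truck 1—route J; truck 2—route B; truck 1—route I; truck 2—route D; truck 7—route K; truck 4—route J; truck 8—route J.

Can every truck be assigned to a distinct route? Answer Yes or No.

No

The set {truck 1, truck 2, truck 5, truck 6, truck 8, truck 9} has only 4 neighbours ({route B, route D, route I, route J}), so by Hall's theorem at most 7 of the 9 trucks can be matched.
Hence no matching covers every truck.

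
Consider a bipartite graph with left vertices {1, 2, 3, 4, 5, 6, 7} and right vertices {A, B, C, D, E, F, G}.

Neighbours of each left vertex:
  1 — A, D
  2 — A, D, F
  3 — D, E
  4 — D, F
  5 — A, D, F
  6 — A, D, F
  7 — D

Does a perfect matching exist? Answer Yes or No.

No

The set {1, 2, 4, 5, 6, 7} has only 3 neighbours ({A, D, F}), so by Hall's theorem at most 4 of the 7 left vertices can be matched.
Hence no matching covers every left vertex.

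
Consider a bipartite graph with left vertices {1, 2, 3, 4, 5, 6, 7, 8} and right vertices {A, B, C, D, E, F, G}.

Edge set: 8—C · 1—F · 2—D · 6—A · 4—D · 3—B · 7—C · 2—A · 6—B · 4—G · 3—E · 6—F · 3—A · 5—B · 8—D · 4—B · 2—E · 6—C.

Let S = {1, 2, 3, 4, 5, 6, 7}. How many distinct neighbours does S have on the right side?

7

The union of neighbours of {1, 2, 3, 4, 5, 6, 7} is {A, B, C, D, E, F, G}, which has 7 elements.
Since |N(S)| = 7 ≥ |S| = 7, Hall's condition holds for this subset.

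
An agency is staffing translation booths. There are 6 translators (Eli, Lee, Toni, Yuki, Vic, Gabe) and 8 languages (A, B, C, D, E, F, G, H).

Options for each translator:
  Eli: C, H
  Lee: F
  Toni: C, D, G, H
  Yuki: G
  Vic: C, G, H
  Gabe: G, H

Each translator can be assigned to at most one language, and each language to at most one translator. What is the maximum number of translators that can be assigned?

5

A valid assignment of size 5: Eli-H, Lee-F, Toni-D, Yuki-G, Vic-C.
The set {Eli, Yuki, Vic, Gabe} has only 3 neighbours ({C, G, H}), so by Hall's theorem at most 5 of the 6 translators can be matched.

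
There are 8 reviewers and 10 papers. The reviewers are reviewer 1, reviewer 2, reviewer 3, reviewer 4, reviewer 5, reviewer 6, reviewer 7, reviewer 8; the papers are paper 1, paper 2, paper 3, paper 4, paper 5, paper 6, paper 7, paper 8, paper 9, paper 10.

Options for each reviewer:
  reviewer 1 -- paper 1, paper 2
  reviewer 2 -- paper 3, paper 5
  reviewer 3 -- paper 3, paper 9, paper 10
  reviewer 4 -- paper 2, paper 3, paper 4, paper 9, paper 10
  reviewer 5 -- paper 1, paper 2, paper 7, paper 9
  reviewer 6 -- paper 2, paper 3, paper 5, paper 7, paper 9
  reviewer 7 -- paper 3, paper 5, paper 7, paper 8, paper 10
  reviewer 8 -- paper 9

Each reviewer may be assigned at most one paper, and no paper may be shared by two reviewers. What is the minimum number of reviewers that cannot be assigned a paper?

0

One maximum matching: reviewer 1→paper 1, reviewer 2→paper 3, reviewer 3→paper 10, reviewer 4→paper 4, reviewer 5→paper 7, reviewer 6→paper 2, reviewer 7→paper 5, reviewer 8→paper 9.
All 8 reviewers are matched, so no larger matching exists.
That matches 8 of the 8, leaving 0 unmatched; no matching can do better.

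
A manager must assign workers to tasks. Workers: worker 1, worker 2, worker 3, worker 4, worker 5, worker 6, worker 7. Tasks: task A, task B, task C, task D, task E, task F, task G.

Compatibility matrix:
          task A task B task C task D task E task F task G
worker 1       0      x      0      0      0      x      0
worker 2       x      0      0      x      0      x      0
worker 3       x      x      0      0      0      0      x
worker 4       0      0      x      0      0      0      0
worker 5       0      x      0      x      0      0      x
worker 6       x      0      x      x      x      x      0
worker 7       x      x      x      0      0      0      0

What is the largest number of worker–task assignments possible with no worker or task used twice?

7

A valid assignment of size 7: worker 1–task F, worker 2–task D, worker 3–task B, worker 4–task C, worker 5–task G, worker 6–task E, worker 7–task A.
This saturates every worker, so 7 is the maximum.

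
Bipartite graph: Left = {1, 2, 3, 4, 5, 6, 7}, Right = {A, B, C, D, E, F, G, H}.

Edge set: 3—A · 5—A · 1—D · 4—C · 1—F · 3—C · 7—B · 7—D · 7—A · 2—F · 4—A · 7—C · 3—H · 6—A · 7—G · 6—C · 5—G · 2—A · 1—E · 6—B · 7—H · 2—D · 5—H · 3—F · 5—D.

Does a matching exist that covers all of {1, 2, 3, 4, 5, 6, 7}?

For example, pair 1–E, 2–F, 3–C, 4–A, 5–D, 6–B, 7–G.
Every left vertex is matched, so this matching saturates all of them.

Yes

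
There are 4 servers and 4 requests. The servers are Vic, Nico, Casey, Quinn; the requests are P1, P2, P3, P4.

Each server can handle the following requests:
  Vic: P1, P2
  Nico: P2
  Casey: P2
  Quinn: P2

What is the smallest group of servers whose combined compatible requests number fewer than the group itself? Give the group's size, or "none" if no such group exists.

2

Take S = {Nico, Casey}. Its neighbourhood is {P2}, so |N(S)| = 1 < |S| = 2.
No single vertex violates Hall's condition since each has at least one neighbour, so 2 is the minimum.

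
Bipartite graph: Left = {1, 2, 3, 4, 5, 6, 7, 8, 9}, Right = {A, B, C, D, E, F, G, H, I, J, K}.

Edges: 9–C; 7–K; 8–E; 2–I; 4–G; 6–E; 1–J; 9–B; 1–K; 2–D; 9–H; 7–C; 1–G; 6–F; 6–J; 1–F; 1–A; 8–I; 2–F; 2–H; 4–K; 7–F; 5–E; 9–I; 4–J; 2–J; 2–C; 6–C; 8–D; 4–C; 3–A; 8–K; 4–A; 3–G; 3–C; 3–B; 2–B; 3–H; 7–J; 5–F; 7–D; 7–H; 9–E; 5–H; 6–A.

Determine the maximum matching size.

A valid assignment of size 9: 1→G, 2→H, 3→B, 4→A, 5→F, 6→C, 7→J, 8→K, 9→E.
This saturates every left vertex, so 9 is the maximum.

9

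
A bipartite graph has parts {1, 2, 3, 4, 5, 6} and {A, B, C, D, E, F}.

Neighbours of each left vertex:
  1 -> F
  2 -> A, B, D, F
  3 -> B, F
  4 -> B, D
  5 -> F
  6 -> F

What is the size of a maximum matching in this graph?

A valid assignment of size 4: 1→F, 2→A, 3→B, 4→D.
The set {1, 5, 6} has only 1 neighbour ({F}), so by Hall's theorem at most 4 of the 6 left vertices can be matched.

4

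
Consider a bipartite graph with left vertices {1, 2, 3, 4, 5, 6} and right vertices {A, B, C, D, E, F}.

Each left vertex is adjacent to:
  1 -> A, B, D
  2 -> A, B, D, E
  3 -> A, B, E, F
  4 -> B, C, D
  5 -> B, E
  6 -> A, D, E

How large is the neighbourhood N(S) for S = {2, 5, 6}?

The union of neighbours of {2, 5, 6} is {A, B, D, E}, which has 4 elements.
Since |N(S)| = 4 ≥ |S| = 3, Hall's condition holds for this subset.

4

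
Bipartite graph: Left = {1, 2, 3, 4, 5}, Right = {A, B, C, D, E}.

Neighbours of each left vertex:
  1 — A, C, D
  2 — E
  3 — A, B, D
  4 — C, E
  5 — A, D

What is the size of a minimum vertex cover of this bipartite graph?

A maximum matching has 5 edges (e.g. 1–A, 2–E, 3–B, 4–C, 5–D).
By König's theorem the minimum vertex cover has the same size. One such cover is {1, 2, 3, 4, 5}.

5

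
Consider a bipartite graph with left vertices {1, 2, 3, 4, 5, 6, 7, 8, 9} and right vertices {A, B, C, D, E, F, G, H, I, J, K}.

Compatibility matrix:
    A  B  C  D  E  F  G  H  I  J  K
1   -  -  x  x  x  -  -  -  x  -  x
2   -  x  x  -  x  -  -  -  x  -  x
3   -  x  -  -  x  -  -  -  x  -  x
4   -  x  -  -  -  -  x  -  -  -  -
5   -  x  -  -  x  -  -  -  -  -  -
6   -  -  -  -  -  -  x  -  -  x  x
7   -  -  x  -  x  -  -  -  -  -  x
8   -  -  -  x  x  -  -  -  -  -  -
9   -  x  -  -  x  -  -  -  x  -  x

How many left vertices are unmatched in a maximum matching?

For example, pair 1-D, 2-I, 3-K, 4-G, 5-B, 6-J, 7-C, 8-E.
The set {1, 2, 3, 5, 7, 8, 9} has only 6 neighbours ({B, C, D, E, I, K}), so by Hall's theorem at most 8 of the 9 left vertices can be matched.
That matches 8 of the 9, leaving 1 unmatched; no matching can do better.

1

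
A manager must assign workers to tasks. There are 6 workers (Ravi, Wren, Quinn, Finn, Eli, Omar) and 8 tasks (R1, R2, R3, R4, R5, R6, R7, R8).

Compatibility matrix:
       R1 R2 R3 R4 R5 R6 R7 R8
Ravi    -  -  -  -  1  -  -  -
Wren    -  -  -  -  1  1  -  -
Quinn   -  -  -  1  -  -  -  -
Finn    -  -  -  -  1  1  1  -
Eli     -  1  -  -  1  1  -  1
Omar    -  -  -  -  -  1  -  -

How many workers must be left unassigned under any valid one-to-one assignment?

1

A valid assignment of size 5: Ravi-R5, Wren-R6, Quinn-R4, Finn-R7, Eli-R8.
The set {Ravi, Wren, Omar} has only 2 neighbours ({R5, R6}), so by Hall's theorem at most 5 of the 6 workers can be matched.
That matches 5 of the 6, leaving 1 unmatched; no matching can do better.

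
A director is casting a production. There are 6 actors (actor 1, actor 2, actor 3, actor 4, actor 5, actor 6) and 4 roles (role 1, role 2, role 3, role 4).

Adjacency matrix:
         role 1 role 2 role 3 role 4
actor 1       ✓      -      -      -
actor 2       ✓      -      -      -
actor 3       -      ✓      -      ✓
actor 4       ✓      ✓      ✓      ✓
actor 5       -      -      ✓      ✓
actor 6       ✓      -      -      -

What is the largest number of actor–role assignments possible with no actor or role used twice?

A valid assignment of size 4: actor 1→role 1, actor 3→role 4, actor 4→role 2, actor 5→role 3.
The set {actor 1, actor 2, actor 6} has only 1 neighbour ({role 1}), so by Hall's theorem at most 4 of the 6 actors can be matched.

4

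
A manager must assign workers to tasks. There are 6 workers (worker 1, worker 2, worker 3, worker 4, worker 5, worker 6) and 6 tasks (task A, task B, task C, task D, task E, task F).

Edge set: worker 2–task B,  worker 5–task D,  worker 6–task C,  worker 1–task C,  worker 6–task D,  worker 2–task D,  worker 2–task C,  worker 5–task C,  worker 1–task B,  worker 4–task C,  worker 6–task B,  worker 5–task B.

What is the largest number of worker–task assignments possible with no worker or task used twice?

3

For example, pair worker 1→task B, worker 2→task D, worker 4→task C.
The set {worker 1, worker 2, worker 3, worker 4, worker 5, worker 6} has only 3 neighbours ({task B, task C, task D}), so by Hall's theorem at most 3 of the 6 workers can be matched.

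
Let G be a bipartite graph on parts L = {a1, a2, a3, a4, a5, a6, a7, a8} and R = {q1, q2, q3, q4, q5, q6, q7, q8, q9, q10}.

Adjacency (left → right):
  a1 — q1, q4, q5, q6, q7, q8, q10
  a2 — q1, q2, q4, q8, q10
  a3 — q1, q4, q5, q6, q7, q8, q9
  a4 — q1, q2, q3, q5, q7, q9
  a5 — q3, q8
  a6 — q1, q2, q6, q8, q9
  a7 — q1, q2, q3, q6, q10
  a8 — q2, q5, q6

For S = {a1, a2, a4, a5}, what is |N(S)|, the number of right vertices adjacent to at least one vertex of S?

10

The union of neighbours of {a1, a2, a4, a5} is {q1, q2, q3, q4, q5, q6, q7, q8, q9, q10}, which has 10 elements.
Since |N(S)| = 10 ≥ |S| = 4, Hall's condition holds for this subset.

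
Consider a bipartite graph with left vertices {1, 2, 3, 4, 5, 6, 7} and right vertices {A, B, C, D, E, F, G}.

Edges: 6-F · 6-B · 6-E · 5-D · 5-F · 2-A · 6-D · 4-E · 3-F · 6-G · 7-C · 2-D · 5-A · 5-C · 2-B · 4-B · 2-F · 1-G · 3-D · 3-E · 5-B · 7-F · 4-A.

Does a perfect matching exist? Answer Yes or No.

Yes

For example, pair 1–G, 2–B, 3–D, 4–A, 5–C, 6–E, 7–F.
Every left vertex is matched, so this is a perfect matching.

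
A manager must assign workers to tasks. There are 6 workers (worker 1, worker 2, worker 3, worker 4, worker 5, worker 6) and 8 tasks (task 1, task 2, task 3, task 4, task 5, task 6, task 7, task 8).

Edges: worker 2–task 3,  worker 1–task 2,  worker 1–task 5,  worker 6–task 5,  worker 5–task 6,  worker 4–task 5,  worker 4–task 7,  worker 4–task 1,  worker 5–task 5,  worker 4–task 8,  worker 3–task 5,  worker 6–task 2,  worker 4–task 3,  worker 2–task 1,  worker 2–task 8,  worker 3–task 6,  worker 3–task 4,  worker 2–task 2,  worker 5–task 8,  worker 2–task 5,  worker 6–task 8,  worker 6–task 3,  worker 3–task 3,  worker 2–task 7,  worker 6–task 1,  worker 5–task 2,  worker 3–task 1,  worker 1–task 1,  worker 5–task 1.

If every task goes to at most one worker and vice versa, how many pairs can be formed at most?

6

A valid assignment of size 6: worker 1→task 2, worker 2→task 5, worker 3→task 4, worker 4→task 7, worker 5→task 1, worker 6→task 8.
This saturates every worker, so 6 is the maximum.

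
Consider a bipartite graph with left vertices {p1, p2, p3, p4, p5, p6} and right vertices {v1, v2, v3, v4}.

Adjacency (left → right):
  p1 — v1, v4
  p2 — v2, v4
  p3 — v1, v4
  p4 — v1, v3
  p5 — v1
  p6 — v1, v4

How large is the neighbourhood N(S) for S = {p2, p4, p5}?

The union of neighbours of {p2, p4, p5} is {v1, v2, v3, v4}, which has 4 elements.
Since |N(S)| = 4 ≥ |S| = 3, Hall's condition holds for this subset.

4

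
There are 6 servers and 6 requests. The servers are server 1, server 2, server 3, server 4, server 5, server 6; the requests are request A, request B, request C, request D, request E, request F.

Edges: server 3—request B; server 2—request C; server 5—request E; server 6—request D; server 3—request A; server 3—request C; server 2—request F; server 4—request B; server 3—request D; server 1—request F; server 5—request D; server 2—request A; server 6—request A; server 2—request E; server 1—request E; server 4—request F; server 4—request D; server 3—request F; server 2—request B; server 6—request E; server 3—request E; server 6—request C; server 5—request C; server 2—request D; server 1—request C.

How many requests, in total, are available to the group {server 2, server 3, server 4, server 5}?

The union of neighbours of {server 2, server 3, server 4, server 5} is {request A, request B, request C, request D, request E, request F}, which has 6 elements.
Since |N(S)| = 6 ≥ |S| = 4, Hall's condition holds for this subset.

6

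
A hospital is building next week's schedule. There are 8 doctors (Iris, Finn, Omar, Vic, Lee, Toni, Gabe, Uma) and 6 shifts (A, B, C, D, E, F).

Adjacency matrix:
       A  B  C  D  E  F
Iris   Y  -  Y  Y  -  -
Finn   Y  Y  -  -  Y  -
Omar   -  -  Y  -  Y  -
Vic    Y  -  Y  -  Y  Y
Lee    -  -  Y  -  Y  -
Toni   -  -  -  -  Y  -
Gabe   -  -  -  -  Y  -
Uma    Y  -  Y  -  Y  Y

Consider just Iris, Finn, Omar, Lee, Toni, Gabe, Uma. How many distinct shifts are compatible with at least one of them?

6

The union of neighbours of {Iris, Finn, Omar, Lee, Toni, Gabe, Uma} is {A, B, C, D, E, F}, which has 6 elements.
Since |N(S)| = 6 < |S| = 7, Hall's condition fails for this subset.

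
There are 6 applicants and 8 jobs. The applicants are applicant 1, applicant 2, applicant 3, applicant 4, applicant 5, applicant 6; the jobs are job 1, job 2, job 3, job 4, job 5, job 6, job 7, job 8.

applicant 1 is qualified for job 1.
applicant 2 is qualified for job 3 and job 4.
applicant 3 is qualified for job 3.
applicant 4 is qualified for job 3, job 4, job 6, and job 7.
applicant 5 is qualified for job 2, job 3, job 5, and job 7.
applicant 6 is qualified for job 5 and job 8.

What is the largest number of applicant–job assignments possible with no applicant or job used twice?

One maximum matching: applicant 1–job 1, applicant 2–job 4, applicant 3–job 3, applicant 4–job 6, applicant 5–job 2, applicant 6–job 5.
This saturates every applicant, so 6 is the maximum.

6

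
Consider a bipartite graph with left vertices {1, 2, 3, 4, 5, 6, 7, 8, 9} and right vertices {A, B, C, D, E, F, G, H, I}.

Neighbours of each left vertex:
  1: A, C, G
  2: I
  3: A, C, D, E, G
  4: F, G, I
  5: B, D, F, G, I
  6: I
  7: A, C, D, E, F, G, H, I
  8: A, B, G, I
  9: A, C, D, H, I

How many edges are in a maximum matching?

A valid assignment of size 8: 1→C, 2→I, 3→E, 4→F, 5→D, 7→G, 8→B, 9→A.
The set {2, 6} has only 1 neighbour ({I}), so by Hall's theorem at most 8 of the 9 left vertices can be matched.

8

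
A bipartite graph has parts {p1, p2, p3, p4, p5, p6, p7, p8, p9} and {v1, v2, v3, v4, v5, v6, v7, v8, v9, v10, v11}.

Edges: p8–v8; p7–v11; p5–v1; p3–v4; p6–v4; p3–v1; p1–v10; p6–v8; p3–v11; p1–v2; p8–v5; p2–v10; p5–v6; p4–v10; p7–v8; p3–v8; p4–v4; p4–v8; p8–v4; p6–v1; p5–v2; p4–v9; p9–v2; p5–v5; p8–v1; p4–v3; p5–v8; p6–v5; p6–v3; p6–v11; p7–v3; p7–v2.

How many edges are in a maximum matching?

One maximum matching: p1–v2, p2–v10, p3–v11, p4–v8, p5–v6, p6–v5, p7–v3, p8–v1.
The set {p1, p2, p9} has only 2 neighbours ({v10, v2}), so by Hall's theorem at most 8 of the 9 left vertices can be matched.

8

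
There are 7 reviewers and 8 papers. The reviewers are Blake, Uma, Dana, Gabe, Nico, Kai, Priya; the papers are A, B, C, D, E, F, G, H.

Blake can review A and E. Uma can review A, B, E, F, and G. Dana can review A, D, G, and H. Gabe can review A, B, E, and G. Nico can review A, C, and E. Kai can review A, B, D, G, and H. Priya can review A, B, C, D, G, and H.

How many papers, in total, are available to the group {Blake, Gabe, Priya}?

7

The union of neighbours of {Blake, Gabe, Priya} is {A, B, C, D, E, G, H}, which has 7 elements.
Since |N(S)| = 7 ≥ |S| = 3, Hall's condition holds for this subset.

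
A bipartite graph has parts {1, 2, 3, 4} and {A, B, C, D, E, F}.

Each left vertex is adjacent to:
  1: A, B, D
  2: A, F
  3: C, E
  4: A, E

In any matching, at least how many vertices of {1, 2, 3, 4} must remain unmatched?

0

A valid assignment of size 4: 1–B, 2–F, 3–C, 4–E.
All 4 left vertices are matched, so no larger matching exists.
That matches 4 of the 4, leaving 0 unmatched; no matching can do better.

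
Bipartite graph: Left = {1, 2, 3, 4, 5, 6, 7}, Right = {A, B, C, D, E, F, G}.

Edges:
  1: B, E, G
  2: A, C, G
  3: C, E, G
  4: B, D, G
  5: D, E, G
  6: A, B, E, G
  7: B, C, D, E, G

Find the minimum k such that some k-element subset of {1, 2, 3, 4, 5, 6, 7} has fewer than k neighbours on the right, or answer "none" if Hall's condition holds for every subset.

7

Take S = {1, 2, 3, 4, 5, 6, 7}. Its neighbourhood is {A, B, C, D, E, G}, so |N(S)| = 6 < |S| = 7.
Every subset of size less than 7 has at least as many neighbours as members, so 7 is the minimum.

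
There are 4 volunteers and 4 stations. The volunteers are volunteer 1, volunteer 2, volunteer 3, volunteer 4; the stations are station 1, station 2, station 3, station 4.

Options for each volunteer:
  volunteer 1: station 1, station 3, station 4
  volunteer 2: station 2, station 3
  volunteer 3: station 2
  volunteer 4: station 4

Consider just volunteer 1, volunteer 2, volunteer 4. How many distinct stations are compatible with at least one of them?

The union of neighbours of {volunteer 1, volunteer 2, volunteer 4} is {station 1, station 2, station 3, station 4}, which has 4 elements.
Since |N(S)| = 4 ≥ |S| = 3, Hall's condition holds for this subset.

4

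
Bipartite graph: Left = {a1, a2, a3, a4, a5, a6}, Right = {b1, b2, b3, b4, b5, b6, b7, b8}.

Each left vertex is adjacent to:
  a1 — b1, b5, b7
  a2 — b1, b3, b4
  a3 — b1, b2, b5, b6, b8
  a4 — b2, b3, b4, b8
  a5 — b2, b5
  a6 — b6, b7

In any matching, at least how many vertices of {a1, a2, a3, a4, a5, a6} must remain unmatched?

One maximum matching: a1→b7, a2→b4, a3→b1, a4→b3, a5→b5, a6→b6.
This saturates every left vertex, so 6 is the maximum.
That matches 6 of the 6, leaving 0 unmatched; no matching can do better.

0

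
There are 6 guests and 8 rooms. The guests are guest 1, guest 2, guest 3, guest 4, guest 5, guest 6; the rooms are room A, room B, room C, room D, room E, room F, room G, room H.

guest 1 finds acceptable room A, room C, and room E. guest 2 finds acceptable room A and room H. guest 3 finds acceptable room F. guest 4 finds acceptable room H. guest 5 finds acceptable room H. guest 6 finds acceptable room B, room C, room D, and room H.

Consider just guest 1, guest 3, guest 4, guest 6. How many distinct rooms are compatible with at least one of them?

7

The union of neighbours of {guest 1, guest 3, guest 4, guest 6} is {room A, room B, room C, room D, room E, room F, room H}, which has 7 elements.
Since |N(S)| = 7 ≥ |S| = 4, Hall's condition holds for this subset.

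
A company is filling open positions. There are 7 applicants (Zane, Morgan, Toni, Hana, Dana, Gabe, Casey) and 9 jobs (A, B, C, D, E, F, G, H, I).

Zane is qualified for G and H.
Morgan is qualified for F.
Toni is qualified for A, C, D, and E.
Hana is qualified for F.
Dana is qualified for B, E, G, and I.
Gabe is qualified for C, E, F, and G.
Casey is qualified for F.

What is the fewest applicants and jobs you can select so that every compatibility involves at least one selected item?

The 5 edges Zane–G, Morgan–F, Toni–C, Dana–B, Gabe–E form a matching, so any vertex cover needs at least 5 vertices (one per matched edge).
Conversely {Zane, Toni, Dana, Gabe, F} meets every edge and has exactly 5 vertices, so 5 is optimal.

5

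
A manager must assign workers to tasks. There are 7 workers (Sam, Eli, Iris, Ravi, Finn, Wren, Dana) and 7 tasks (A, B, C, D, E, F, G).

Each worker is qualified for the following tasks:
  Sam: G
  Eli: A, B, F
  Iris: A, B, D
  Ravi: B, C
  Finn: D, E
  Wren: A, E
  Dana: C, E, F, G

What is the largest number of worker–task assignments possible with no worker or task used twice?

A valid assignment of size 7: Sam→G, Eli→F, Iris→B, Ravi→C, Finn→D, Wren→A, Dana→E.
This saturates every worker, so 7 is the maximum.

7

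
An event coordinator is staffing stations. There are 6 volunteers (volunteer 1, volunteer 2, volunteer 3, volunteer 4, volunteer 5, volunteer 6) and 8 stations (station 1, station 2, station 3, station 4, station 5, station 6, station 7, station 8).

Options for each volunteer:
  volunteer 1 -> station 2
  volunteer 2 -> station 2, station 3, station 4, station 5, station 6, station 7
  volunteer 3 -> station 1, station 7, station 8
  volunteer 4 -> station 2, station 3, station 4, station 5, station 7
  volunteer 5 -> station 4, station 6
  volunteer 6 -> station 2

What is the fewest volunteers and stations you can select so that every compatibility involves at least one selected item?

A maximum matching has 5 edges (e.g. volunteer 1–station 2, volunteer 2–station 6, volunteer 3–station 1, volunteer 4–station 7, volunteer 5–station 4).
By König's theorem the minimum vertex cover has the same size. One such cover is {volunteer 2, volunteer 3, volunteer 4, volunteer 5, station 2}.

5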